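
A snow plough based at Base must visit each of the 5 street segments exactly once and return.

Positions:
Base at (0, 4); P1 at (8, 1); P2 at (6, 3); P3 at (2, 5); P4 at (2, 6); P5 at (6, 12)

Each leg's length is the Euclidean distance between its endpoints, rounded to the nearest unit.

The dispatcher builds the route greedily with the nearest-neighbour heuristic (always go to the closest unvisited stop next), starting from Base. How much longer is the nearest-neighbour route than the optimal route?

From Base: P3=2, P4=3, P2=6, P1=9, P5=10 → choose P3 (2).
From P3: P4=1, P2=4, P1=7, P5=8 → choose P4 (1).
From P4: P2=5, P5=7, P1=8 → choose P2 (5).
From P2: P1=3, P5=9 → choose P1 (3).
From P1: P5=11 → choose P5 (11).
NN route Base → P3 → P4 → P2 → P1 → P5 → Base costs 32.
Optimal: Base → P2 → P1 → P5 → P4 → P3 → Base costs 30 (by enumerating all 60 distinct tours).
Excess = 32 − 30 = 2.

2 longer than the optimal tour.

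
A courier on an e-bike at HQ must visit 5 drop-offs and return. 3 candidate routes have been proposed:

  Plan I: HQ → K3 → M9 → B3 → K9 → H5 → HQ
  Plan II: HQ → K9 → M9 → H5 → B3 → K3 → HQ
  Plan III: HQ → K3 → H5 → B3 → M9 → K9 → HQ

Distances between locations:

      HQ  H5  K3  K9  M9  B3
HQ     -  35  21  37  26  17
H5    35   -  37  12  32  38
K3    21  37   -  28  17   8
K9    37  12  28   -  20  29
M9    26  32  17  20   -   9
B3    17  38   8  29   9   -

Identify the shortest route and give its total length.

123 — Plan I is the shortest.

Plan I: 21 + 17 + 9 + 29 + 12 + 35 = 123
Plan II: 37 + 20 + 32 + 38 + 8 + 21 = 156
Plan III: 21 + 37 + 38 + 9 + 20 + 37 = 162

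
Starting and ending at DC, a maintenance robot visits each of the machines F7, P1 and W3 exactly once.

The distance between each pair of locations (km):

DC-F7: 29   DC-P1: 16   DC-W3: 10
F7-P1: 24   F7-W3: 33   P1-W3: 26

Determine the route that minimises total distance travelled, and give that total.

DC - F7 - P1 - W3 - DC: 29+24+26+10 = 89
DC - F7 - W3 - P1 - DC: 29+33+26+16 = 104
DC - P1 - F7 - W3 - DC: 16+24+33+10 = 83
The minimum is 83.
One optimal route: DC → P1 → F7 → W3 → DC (or its reverse).

Shortest round trip = 83 km.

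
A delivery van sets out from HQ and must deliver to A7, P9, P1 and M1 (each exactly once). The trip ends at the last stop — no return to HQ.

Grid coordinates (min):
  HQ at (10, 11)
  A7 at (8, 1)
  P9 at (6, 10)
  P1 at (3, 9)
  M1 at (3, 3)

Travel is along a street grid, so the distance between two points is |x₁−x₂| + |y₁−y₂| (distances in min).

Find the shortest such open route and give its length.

Shortest open route: 22 min.

There are 4! = 24 possible orderings.
HQ - A7 - P9 - P1 - M1: 12+11+4+6 = 33
HQ - A7 - P9 - M1 - P1: 12+11+10+6 = 39
HQ - A7 - P1 - P9 - M1: 12+13+4+10 = 39
HQ - A7 - P1 - M1 - P9: 12+13+6+10 = 41
HQ - A7 - M1 - P9 - P1: 12+7+10+4 = 33
HQ - A7 - M1 - P1 - P9: 12+7+6+4 = 29
HQ - P9 - A7 - P1 - M1: 5+11+13+6 = 35
HQ - P9 - A7 - M1 - P1: 5+11+7+6 = 29
HQ - P9 - P1 - A7 - M1: 5+4+13+7 = 29
HQ - P9 - P1 - M1 - A7: 5+4+6+7 = 22
HQ - P9 - M1 - A7 - P1: 5+10+7+13 = 35
HQ - P9 - M1 - P1 - A7: 5+10+6+13 = 34
HQ - P1 - A7 - P9 - M1: 9+13+11+10 = 43
HQ - P1 - A7 - M1 - P9: 9+13+7+10 = 39
… (10 more)
The minimum is 22.
One shortest path: HQ → P9 → P1 → M1 → A7.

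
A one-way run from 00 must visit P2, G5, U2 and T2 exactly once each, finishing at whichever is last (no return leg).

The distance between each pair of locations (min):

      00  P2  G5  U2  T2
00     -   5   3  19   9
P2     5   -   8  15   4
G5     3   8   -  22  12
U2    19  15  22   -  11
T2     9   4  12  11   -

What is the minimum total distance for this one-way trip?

Minimum one-way distance = 26 min.

There are 4! = 24 possible orderings.
00→P2→G5→U2→T2: 5+8+22+11 = 46
00→P2→G5→T2→U2: 5+8+12+11 = 36
00→P2→U2→G5→T2: 5+15+22+12 = 54
00→P2→U2→T2→G5: 5+15+11+12 = 43
00→P2→T2→G5→U2: 5+4+12+22 = 43
00→P2→T2→U2→G5: 5+4+11+22 = 42
00→G5→P2→U2→T2: 3+8+15+11 = 37
00→G5→P2→T2→U2: 3+8+4+11 = 26
00→G5→U2→P2→T2: 3+22+15+4 = 44
00→G5→U2→T2→P2: 3+22+11+4 = 40
00→G5→T2→P2→U2: 3+12+4+15 = 34
00→G5→T2→U2→P2: 3+12+11+15 = 41
00→U2→P2→G5→T2: 19+15+8+12 = 54
00→U2→P2→T2→G5: 19+15+4+12 = 50
… (10 more)
The minimum is 26.
One shortest path: 00 → G5 → P2 → T2 → U2.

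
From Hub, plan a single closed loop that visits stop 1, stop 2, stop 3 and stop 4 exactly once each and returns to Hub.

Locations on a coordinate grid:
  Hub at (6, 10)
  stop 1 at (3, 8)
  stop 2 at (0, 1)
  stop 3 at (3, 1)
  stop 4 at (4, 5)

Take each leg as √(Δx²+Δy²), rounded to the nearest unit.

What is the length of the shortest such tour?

Hub→stop 1→stop 2→stop 3→stop 4→Hub: 4+8+3+4+5 = 24
Hub→stop 1→stop 2→stop 4→stop 3→Hub: 4+8+6+4+9 = 31
Hub→stop 1→stop 3→stop 2→stop 4→Hub: 4+7+3+6+5 = 25
Hub→stop 1→stop 3→stop 4→stop 2→Hub: 4+7+4+6+11 = 32
Hub→stop 1→stop 4→stop 2→stop 3→Hub: 4+3+6+3+9 = 25
Hub→stop 1→stop 4→stop 3→stop 2→Hub: 4+3+4+3+11 = 25
Hub→stop 2→stop 1→stop 3→stop 4→Hub: 11+8+7+4+5 = 35
Hub→stop 2→stop 1→stop 4→stop 3→Hub: 11+8+3+4+9 = 35
Hub→stop 2→stop 3→stop 1→stop 4→Hub: 11+3+7+3+5 = 29
Hub→stop 2→stop 4→stop 1→stop 3→Hub: 11+6+3+7+9 = 36
Hub→stop 3→stop 1→stop 2→stop 4→Hub: 9+7+8+6+5 = 35
Hub→stop 3→stop 2→stop 1→stop 4→Hub: 9+3+8+3+5 = 28
The minimum is 24.
One optimal route: Hub → stop 1 → stop 2 → stop 3 → stop 4 → Hub (or its reverse).

24 — the shortest possible round trip.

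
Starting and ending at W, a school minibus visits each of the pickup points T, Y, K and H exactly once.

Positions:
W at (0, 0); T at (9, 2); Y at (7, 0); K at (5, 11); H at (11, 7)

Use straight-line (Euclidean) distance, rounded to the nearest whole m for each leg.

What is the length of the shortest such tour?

Shortest round trip = 34 m.

W - T - Y - K - H - W: 9+3+11+7+13 = 43
W - T - Y - H - K - W: 9+3+8+7+12 = 39
W - T - K - Y - H - W: 9+10+11+8+13 = 51
W - T - K - H - Y - W: 9+10+7+8+7 = 41
W - T - H - Y - K - W: 9+5+8+11+12 = 45
W - T - H - K - Y - W: 9+5+7+11+7 = 39
W - Y - T - K - H - W: 7+3+10+7+13 = 40
W - Y - T - H - K - W: 7+3+5+7+12 = 34
W - Y - K - T - H - W: 7+11+10+5+13 = 46
W - Y - H - T - K - W: 7+8+5+10+12 = 42
W - K - T - Y - H - W: 12+10+3+8+13 = 46
W - K - Y - T - H - W: 12+11+3+5+13 = 44
The minimum is 34.
One optimal route: W → Y → T → H → K → W (or its reverse).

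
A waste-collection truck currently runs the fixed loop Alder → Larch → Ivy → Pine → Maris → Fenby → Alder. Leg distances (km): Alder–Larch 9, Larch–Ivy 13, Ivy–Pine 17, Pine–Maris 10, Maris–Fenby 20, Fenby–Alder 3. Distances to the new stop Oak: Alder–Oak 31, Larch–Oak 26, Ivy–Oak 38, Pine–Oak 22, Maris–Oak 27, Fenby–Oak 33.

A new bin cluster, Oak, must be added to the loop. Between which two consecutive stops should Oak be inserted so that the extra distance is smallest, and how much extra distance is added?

Insertion cost between consecutive stops i–j is d(i,Oak) + d(Oak,j) − d(i,j):
  between Alder and Larch: 31 + 26 − 9 = 48
  between Larch and Ivy: 26 + 38 − 13 = 51
  between Ivy and Pine: 38 + 22 − 17 = 43
  between Pine and Maris: 22 + 27 − 10 = 39
  between Maris and Fenby: 27 + 33 − 20 = 40
  between Fenby and Alder: 33 + 31 − 3 = 61
Cheapest insertion is between Pine and Maris, adding 39.
New total = 72 + 39 = 111.

Minimum extra distance: 39 km, inserting Oak between Pine and Maris.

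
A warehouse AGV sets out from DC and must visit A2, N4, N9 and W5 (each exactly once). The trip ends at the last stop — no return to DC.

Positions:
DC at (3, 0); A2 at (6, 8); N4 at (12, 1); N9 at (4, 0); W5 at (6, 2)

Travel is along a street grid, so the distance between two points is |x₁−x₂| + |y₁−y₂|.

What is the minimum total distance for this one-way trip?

Shortest open route: 23.

There are 4! = 24 possible orderings.
DC→A2→N4→N9→W5: 11+13+9+4 = 37
DC→A2→N4→W5→N9: 11+13+7+4 = 35
DC→A2→N9→N4→W5: 11+10+9+7 = 37
DC→A2→N9→W5→N4: 11+10+4+7 = 32
DC→A2→W5→N4→N9: 11+6+7+9 = 33
DC→A2→W5→N9→N4: 11+6+4+9 = 30
DC→N4→A2→N9→W5: 10+13+10+4 = 37
DC→N4→A2→W5→N9: 10+13+6+4 = 33
DC→N4→N9→A2→W5: 10+9+10+6 = 35
DC→N4→N9→W5→A2: 10+9+4+6 = 29
DC→N4→W5→A2→N9: 10+7+6+10 = 33
DC→N4→W5→N9→A2: 10+7+4+10 = 31
DC→N9→A2→N4→W5: 1+10+13+7 = 31
DC→N9→A2→W5→N4: 1+10+6+7 = 24
… (10 more)
DC→N9→N4→W5→A2: 1+9+7+6 = 23  ← best
The minimum is 23.
One shortest path: DC → N9 → N4 → W5 → A2.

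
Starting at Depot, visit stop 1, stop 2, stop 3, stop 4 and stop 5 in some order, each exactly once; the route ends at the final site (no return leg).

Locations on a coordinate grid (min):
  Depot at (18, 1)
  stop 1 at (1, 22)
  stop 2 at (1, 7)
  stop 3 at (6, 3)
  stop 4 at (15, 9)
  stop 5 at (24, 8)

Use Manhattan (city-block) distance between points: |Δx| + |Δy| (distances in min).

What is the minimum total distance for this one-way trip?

There are 5! = 120 possible orderings.
Depot→stop 1→stop 2→stop 3→stop 4→stop 5: 38+15+9+15+10 = 87
Depot→stop 1→stop 2→stop 3→stop 5→stop 4: 38+15+9+23+10 = 95
Depot→stop 1→stop 2→stop 4→stop 3→stop 5: 38+15+16+15+23 = 107
Depot→stop 1→stop 2→stop 4→stop 5→stop 3: 38+15+16+10+23 = 102
Depot→stop 1→stop 2→stop 5→stop 3→stop 4: 38+15+24+23+15 = 115
Depot→stop 1→stop 2→stop 5→stop 4→stop 3: 38+15+24+10+15 = 102
Depot→stop 1→stop 3→stop 2→stop 4→stop 5: 38+24+9+16+10 = 97
Depot→stop 1→stop 3→stop 2→stop 5→stop 4: 38+24+9+24+10 = 105
Depot→stop 1→stop 3→stop 4→stop 2→stop 5: 38+24+15+16+24 = 117
Depot→stop 1→stop 3→stop 4→stop 5→stop 2: 38+24+15+10+24 = 111
Depot→stop 1→stop 3→stop 5→stop 2→stop 4: 38+24+23+24+16 = 125
Depot→stop 1→stop 3→stop 5→stop 4→stop 2: 38+24+23+10+16 = 111
Depot→stop 1→stop 4→stop 2→stop 3→stop 5: 38+27+16+9+23 = 113
Depot→stop 1→stop 4→stop 2→stop 5→stop 3: 38+27+16+24+23 = 128
… (106 more)
Depot→stop 5→stop 4→stop 3→stop 2→stop 1: 13+10+15+9+15 = 62  ← best
The minimum is 62.
One shortest path: Depot → stop 5 → stop 4 → stop 3 → stop 2 → stop 1.

Shortest open route: 62 min.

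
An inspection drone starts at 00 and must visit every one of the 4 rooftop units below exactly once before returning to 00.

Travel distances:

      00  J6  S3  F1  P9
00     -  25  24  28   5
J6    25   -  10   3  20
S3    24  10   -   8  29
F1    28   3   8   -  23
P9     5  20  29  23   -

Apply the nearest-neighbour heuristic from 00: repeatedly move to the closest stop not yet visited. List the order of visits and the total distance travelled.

00 → [P9:5 / S3:24 / J6:25 / F1:28] → P9 (5)
P9 → [J6:20 / F1:23 / S3:29] → J6 (20)
J6 → [F1:3 / S3:10] → F1 (3)
F1 → [S3:8] → S3 (8)
Return S3→00: 24.
Total = 5 + 20 + 3 + 8 + 24 = 60.

Nearest-neighbour total = 60; route 00 → P9 → J6 → F1 → S3 → 00.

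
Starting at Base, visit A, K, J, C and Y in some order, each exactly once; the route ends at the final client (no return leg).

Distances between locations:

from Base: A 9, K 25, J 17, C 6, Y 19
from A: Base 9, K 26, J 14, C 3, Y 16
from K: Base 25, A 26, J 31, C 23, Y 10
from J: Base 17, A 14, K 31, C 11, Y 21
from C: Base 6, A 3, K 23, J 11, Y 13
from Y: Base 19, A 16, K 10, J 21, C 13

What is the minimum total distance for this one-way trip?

There are 5! = 120 possible orderings.
Base → A → K → J → C → Y: 9+26+31+11+13 = 90
Base → A → K → J → Y → C: 9+26+31+21+13 = 100
Base → A → K → C → J → Y: 9+26+23+11+21 = 90
Base → A → K → C → Y → J: 9+26+23+13+21 = 92
Base → A → K → Y → J → C: 9+26+10+21+11 = 77
Base → A → K → Y → C → J: 9+26+10+13+11 = 69
Base → A → J → K → C → Y: 9+14+31+23+13 = 90
Base → A → J → K → Y → C: 9+14+31+10+13 = 77
Base → A → J → C → K → Y: 9+14+11+23+10 = 67
Base → A → J → C → Y → K: 9+14+11+13+10 = 57
Base → A → J → Y → K → C: 9+14+21+10+23 = 77
Base → A → J → Y → C → K: 9+14+21+13+23 = 80
Base → A → C → K → J → Y: 9+3+23+31+21 = 87
Base → A → C → K → Y → J: 9+3+23+10+21 = 66
… (106 more)
Base → A → C → J → Y → K: 9+3+11+21+10 = 54  ← best
The minimum is 54.
One shortest path: Base → A → C → J → Y → K.

Minimum one-way distance = 54.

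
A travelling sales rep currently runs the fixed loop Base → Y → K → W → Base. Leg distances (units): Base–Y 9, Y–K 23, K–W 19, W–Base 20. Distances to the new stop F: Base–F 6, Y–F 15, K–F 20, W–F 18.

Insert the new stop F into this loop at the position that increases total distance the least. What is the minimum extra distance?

Insertion cost between consecutive stops i–j is d(i,F) + d(F,j) − d(i,j):
  between Base and Y: 6 + 15 − 9 = 12
  between Y and K: 15 + 20 − 23 = 12
  between K and W: 20 + 18 − 19 = 19
  between W and Base: 18 + 6 − 20 = 4
Cheapest insertion is between W and Base, adding 4.
New total = 71 + 4 = 75.

Adding 4 by placing F on the W–Base leg.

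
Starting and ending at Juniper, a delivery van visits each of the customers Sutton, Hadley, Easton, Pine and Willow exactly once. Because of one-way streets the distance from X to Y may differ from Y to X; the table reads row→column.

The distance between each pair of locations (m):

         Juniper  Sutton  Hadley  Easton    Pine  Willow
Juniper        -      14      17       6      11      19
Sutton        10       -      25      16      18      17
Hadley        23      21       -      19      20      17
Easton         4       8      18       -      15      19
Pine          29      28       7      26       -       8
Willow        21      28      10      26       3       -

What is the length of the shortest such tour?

Juniper → Sutton → Hadley → Easton → Pine → Willow → Juniper: 14+25+19+15+8+21 = 102
Juniper → Sutton → Hadley → Easton → Willow → Pine → Juniper: 14+25+19+19+3+29 = 109
Juniper → Sutton → Hadley → Pine → Easton → Willow → Juniper: 14+25+20+26+19+21 = 125
Juniper → Sutton → Hadley → Pine → Willow → Easton → Juniper: 14+25+20+8+26+4 = 97
Juniper → Sutton → Hadley → Willow → Easton → Pine → Juniper: 14+25+17+26+15+29 = 126
Juniper → Sutton → Hadley → Willow → Pine → Easton → Juniper: 14+25+17+3+26+4 = 89
Juniper → Sutton → Easton → Hadley → Pine → Willow → Juniper: 14+16+18+20+8+21 = 97
Juniper → Sutton → Easton → Hadley → Willow → Pine → Juniper: 14+16+18+17+3+29 = 97
Juniper → Sutton → Easton → Pine → Hadley → Willow → Juniper: 14+16+15+7+17+21 = 90
Juniper → Sutton → Easton → Pine → Willow → Hadley → Juniper: 14+16+15+8+10+23 = 86
Juniper → Sutton → Easton → Willow → Hadley → Pine → Juniper: 14+16+19+10+20+29 = 108
Juniper → Sutton → Easton → Willow → Pine → Hadley → Juniper: 14+16+19+3+7+23 = 82
Juniper → Sutton → Pine → Hadley → Easton → Willow → Juniper: 14+18+7+19+19+21 = 98
Juniper → Sutton → Pine → Hadley → Willow → Easton → Juniper: 14+18+7+17+26+4 = 86
… (106 more)
Juniper → Sutton → Willow → Pine → Hadley → Easton → Juniper: 14+17+3+7+19+4 = 64  ← best
The minimum is 64.
One optimal route: Juniper → Sutton → Willow → Pine → Hadley → Easton → Juniper.

Shortest round trip = 64 m.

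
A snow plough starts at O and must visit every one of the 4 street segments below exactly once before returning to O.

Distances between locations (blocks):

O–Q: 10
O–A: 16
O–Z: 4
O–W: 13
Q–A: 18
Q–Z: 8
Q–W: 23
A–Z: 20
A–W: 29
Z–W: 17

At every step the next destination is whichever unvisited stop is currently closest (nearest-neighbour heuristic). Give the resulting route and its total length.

At O the remaining stops are Z 4, Q 10, W 13, A 16; go to Z.
At Z the remaining stops are Q 8, W 17, A 20; go to Q.
At Q the remaining stops are A 18, W 23; go to A.
At A the remaining stops are W 29; go to W.
Return W→O: 13.
Total = 4 + 8 + 18 + 29 + 13 = 72.

Nearest-neighbour total = 72 blocks; route O → Z → Q → A → W → O.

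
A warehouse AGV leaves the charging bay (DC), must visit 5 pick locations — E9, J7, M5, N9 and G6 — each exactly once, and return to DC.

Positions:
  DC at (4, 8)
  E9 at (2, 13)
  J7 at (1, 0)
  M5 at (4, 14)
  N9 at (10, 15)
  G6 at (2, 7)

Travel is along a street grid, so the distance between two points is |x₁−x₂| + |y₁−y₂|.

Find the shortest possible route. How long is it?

Minimum total distance: 48.

With 5 stops there are 5!/2 = 60 distinct round trips (a route and its reverse cost the same).
DC→E9→J7→M5→N9→G6→DC: 7+14+17+7+16+3 = 64
DC→E9→J7→M5→G6→N9→DC: 7+14+17+9+16+13 = 76
DC→E9→J7→N9→M5→G6→DC: 7+14+24+7+9+3 = 64
DC→E9→J7→N9→G6→M5→DC: 7+14+24+16+9+6 = 76
DC→E9→J7→G6→M5→N9→DC: 7+14+8+9+7+13 = 58
DC→E9→J7→G6→N9→M5→DC: 7+14+8+16+7+6 = 58
DC→E9→M5→J7→N9→G6→DC: 7+3+17+24+16+3 = 70
DC→E9→M5→J7→G6→N9→DC: 7+3+17+8+16+13 = 64
DC→E9→M5→N9→J7→G6→DC: 7+3+7+24+8+3 = 52
DC→E9→M5→N9→G6→J7→DC: 7+3+7+16+8+11 = 52
DC→E9→M5→G6→J7→N9→DC: 7+3+9+8+24+13 = 64
DC→E9→M5→G6→N9→J7→DC: 7+3+9+16+24+11 = 70
DC→E9→N9→J7→M5→G6→DC: 7+10+24+17+9+3 = 70
DC→E9→N9→J7→G6→M5→DC: 7+10+24+8+9+6 = 64
… (46 more)
DC→J7→G6→E9→M5→N9→DC: 11+8+6+3+7+13 = 48  ← best
The minimum is 48.
One optimal route: DC → J7 → G6 → E9 → M5 → N9 → DC (or its reverse).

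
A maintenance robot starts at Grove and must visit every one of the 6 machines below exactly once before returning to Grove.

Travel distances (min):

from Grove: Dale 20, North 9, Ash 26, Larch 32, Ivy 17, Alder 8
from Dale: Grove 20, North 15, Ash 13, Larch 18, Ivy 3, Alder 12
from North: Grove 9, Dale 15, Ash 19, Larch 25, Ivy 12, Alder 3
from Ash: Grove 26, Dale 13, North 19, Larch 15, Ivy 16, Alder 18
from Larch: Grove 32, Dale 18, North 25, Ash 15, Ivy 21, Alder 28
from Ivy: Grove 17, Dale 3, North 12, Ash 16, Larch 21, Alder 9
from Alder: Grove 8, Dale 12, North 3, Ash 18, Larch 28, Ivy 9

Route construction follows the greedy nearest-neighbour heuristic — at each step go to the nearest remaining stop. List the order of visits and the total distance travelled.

86 min along Grove → Alder → North → Ivy → Dale → Ash → Larch → Grove.

At Grove the remaining stops are Alder 8, North 9, Ivy 17, Dale 20, Ash 26, Larch 32; go to Alder.
At Alder the remaining stops are North 3, Ivy 9, Dale 12, Ash 18, Larch 28; go to North.
At North the remaining stops are Ivy 12, Dale 15, Ash 19, Larch 25; go to Ivy.
At Ivy the remaining stops are Dale 3, Ash 16, Larch 21; go to Dale.
At Dale the remaining stops are Ash 13, Larch 18; go to Ash.
At Ash the remaining stops are Larch 15; go to Larch.
Return Larch→Grove: 32.
Total = 8 + 3 + 12 + 3 + 13 + 15 + 32 = 86.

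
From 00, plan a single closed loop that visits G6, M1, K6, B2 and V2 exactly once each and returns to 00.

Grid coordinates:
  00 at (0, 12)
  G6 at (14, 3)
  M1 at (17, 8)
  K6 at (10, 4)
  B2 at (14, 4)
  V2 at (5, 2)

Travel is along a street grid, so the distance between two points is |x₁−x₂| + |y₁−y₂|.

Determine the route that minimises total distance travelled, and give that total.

Minimum total distance: 56.

00-G6-M1-K6-B2-V2-00: 23+8+11+4+11+15 = 72
00-G6-M1-K6-V2-B2-00: 23+8+11+7+11+22 = 82
00-G6-M1-B2-K6-V2-00: 23+8+7+4+7+15 = 64
00-G6-M1-B2-V2-K6-00: 23+8+7+11+7+18 = 74
00-G6-M1-V2-K6-B2-00: 23+8+18+7+4+22 = 82
00-G6-M1-V2-B2-K6-00: 23+8+18+11+4+18 = 82
00-G6-K6-M1-B2-V2-00: 23+5+11+7+11+15 = 72
00-G6-K6-M1-V2-B2-00: 23+5+11+18+11+22 = 90
00-G6-K6-B2-M1-V2-00: 23+5+4+7+18+15 = 72
00-G6-K6-B2-V2-M1-00: 23+5+4+11+18+21 = 82
00-G6-K6-V2-M1-B2-00: 23+5+7+18+7+22 = 82
00-G6-K6-V2-B2-M1-00: 23+5+7+11+7+21 = 74
00-G6-B2-M1-K6-V2-00: 23+1+7+11+7+15 = 64
00-G6-B2-M1-V2-K6-00: 23+1+7+18+7+18 = 74
… (46 more)
00-M1-G6-B2-K6-V2-00: 21+8+1+4+7+15 = 56  ← best
The minimum is 56.
One optimal route: 00 → M1 → G6 → B2 → K6 → V2 → 00 (or its reverse).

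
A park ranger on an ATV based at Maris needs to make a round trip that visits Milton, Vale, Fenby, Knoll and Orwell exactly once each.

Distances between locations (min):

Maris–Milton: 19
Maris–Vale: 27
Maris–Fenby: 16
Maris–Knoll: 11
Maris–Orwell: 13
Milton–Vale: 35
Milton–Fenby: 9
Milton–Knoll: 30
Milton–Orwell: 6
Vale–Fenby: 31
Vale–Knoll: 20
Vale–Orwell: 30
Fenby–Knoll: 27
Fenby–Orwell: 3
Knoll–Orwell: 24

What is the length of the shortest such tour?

90 min — the shortest possible round trip.

With 5 stops there are 5!/2 = 60 distinct round trips (a route and its reverse cost the same).
Maris - Milton - Vale - Fenby - Knoll - Orwell - Maris: 19+35+31+27+24+13 = 149
Maris - Milton - Vale - Fenby - Orwell - Knoll - Maris: 19+35+31+3+24+11 = 123
Maris - Milton - Vale - Knoll - Fenby - Orwell - Maris: 19+35+20+27+3+13 = 117
Maris - Milton - Vale - Knoll - Orwell - Fenby - Maris: 19+35+20+24+3+16 = 117
Maris - Milton - Vale - Orwell - Fenby - Knoll - Maris: 19+35+30+3+27+11 = 125
Maris - Milton - Vale - Orwell - Knoll - Fenby - Maris: 19+35+30+24+27+16 = 151
Maris - Milton - Fenby - Vale - Knoll - Orwell - Maris: 19+9+31+20+24+13 = 116
Maris - Milton - Fenby - Vale - Orwell - Knoll - Maris: 19+9+31+30+24+11 = 124
Maris - Milton - Fenby - Knoll - Vale - Orwell - Maris: 19+9+27+20+30+13 = 118
Maris - Milton - Fenby - Knoll - Orwell - Vale - Maris: 19+9+27+24+30+27 = 136
Maris - Milton - Fenby - Orwell - Vale - Knoll - Maris: 19+9+3+30+20+11 = 92
Maris - Milton - Fenby - Orwell - Knoll - Vale - Maris: 19+9+3+24+20+27 = 102
Maris - Milton - Knoll - Vale - Fenby - Orwell - Maris: 19+30+20+31+3+13 = 116
Maris - Milton - Knoll - Vale - Orwell - Fenby - Maris: 19+30+20+30+3+16 = 118
… (46 more)
Maris - Milton - Orwell - Fenby - Vale - Knoll - Maris: 19+6+3+31+20+11 = 90  ← best
The minimum is 90.
One optimal route: Maris → Milton → Orwell → Fenby → Vale → Knoll → Maris (or its reverse).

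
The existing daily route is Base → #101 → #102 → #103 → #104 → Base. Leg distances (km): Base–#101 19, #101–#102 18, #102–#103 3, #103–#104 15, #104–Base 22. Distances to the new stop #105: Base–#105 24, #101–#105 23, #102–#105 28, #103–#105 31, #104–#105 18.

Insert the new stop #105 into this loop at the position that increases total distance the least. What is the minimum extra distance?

Adding 20 km by placing #105 on the #104–Base leg.

Insertion cost between consecutive stops i–j is d(i,#105) + d(#105,j) − d(i,j):
  between Base and #101: 24 + 23 − 19 = 28
  between #101 and #102: 23 + 28 − 18 = 33
  between #102 and #103: 28 + 31 − 3 = 56
  between #103 and #104: 31 + 18 − 15 = 34
  between #104 and Base: 18 + 24 − 22 = 20
Cheapest insertion is between #104 and Base, adding 20.
New total = 77 + 20 = 97.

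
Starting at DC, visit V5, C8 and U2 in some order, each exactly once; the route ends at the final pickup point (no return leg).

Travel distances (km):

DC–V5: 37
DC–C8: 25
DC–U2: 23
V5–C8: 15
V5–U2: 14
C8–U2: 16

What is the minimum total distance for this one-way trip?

Shortest open route: 52 km.

There are 3! = 6 possible orderings.
DC→V5→C8→U2: 37+15+16 = 68
DC→V5→U2→C8: 37+14+16 = 67
DC→C8→V5→U2: 25+15+14 = 54
DC→C8→U2→V5: 25+16+14 = 55
DC→U2→V5→C8: 23+14+15 = 52
DC→U2→C8→V5: 23+16+15 = 54
The minimum is 52.
One shortest path: DC → U2 → V5 → C8.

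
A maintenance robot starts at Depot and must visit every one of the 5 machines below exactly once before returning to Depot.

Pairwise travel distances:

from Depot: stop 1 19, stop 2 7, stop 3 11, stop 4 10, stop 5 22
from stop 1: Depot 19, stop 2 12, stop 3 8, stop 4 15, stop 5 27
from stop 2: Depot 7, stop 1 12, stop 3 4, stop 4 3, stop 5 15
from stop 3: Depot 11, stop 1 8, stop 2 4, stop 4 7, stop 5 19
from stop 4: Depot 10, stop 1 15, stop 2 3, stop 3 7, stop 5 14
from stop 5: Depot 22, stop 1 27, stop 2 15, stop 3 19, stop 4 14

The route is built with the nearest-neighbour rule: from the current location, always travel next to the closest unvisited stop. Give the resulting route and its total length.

At Depot the remaining stops are stop 2 7, stop 4 10, stop 3 11, stop 1 19, stop 5 22; go to stop 2.
At stop 2 the remaining stops are stop 4 3, stop 3 4, stop 1 12, stop 5 15; go to stop 4.
At stop 4 the remaining stops are stop 3 7, stop 5 14, stop 1 15; go to stop 3.
At stop 3 the remaining stops are stop 1 8, stop 5 19; go to stop 1.
At stop 1 the remaining stops are stop 5 27; go to stop 5.
Return stop 5→Depot: 22.
Total = 7 + 3 + 7 + 8 + 27 + 22 = 74.

74 along Depot → stop 2 → stop 4 → stop 3 → stop 1 → stop 5 → Depot.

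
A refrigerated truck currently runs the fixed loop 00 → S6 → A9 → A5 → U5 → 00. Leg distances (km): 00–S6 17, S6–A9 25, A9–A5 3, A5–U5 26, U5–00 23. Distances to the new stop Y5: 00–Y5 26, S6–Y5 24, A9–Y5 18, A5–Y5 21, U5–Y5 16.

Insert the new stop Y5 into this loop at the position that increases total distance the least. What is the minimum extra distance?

Adding 11 km by placing Y5 on the A5–U5 leg.

Insertion cost between consecutive stops i–j is d(i,Y5) + d(Y5,j) − d(i,j):
  between 00 and S6: 26 + 24 − 17 = 33
  between S6 and A9: 24 + 18 − 25 = 17
  between A9 and A5: 18 + 21 − 3 = 36
  between A5 and U5: 21 + 16 − 26 = 11
  between U5 and 00: 16 + 26 − 23 = 19
Cheapest insertion is between A5 and U5, adding 11.
New total = 94 + 11 = 105.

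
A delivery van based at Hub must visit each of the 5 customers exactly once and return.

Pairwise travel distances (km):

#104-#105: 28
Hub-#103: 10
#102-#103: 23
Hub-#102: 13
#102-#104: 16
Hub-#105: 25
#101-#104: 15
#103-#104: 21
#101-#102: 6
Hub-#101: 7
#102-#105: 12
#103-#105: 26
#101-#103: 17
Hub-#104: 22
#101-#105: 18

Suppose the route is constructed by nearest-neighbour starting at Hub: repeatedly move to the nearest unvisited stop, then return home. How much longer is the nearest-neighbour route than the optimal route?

10 km longer than the optimal tour.

Hub: #101=7, #103=10, #102=13, #104=22, #105=25 ⇒ #101
#101: #102=6, #104=15, #103=17, #105=18 ⇒ #102
#102: #105=12, #104=16, #103=23 ⇒ #105
#105: #103=26, #104=28 ⇒ #103
#103: #104=21 ⇒ #104
NN route Hub → #101 → #102 → #105 → #103 → #104 → Hub costs 94.
Optimal: Hub → #101 → #102 → #105 → #104 → #103 → Hub costs 84 (by enumerating all 60 distinct tours).
Excess = 94 − 84 = 10.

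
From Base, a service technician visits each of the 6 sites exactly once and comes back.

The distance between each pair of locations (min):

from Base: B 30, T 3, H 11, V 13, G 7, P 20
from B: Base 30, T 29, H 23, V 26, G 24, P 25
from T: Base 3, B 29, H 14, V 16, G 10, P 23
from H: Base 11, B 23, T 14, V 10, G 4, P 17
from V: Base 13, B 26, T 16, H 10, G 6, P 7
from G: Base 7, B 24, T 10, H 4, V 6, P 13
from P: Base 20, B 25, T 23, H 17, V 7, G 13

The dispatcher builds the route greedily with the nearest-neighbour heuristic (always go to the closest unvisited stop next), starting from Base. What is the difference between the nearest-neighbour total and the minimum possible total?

From Base: T=3, G=7, H=11, V=13, P=20, B=30 → choose T (3).
From T: G=10, H=14, V=16, P=23, B=29 → choose G (10).
From G: H=4, V=6, P=13, B=24 → choose H (4).
From H: V=10, P=17, B=23 → choose V (10).
From V: P=7, B=26 → choose P (7).
From P: B=25 → choose B (25).
NN route Base → T → G → H → V → P → B → Base costs 89.
Optimal: Base → T → B → P → V → H → G → Base costs 85 (by enumerating all 360 distinct tours).
Excess = 89 − 85 = 4.

4 min longer than the optimal tour.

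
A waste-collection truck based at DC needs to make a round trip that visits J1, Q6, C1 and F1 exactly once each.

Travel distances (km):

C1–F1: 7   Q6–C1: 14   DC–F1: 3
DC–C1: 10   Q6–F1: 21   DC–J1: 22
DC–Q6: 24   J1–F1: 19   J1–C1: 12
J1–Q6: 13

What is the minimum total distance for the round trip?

Minimum total distance: 59 km.

There are 12 distinct closed tours to check (reversals are equivalent).
DC → J1 → Q6 → C1 → F1 → DC: 22+13+14+7+3 = 59
DC → J1 → Q6 → F1 → C1 → DC: 22+13+21+7+10 = 73
DC → J1 → C1 → Q6 → F1 → DC: 22+12+14+21+3 = 72
DC → J1 → C1 → F1 → Q6 → DC: 22+12+7+21+24 = 86
DC → J1 → F1 → Q6 → C1 → DC: 22+19+21+14+10 = 86
DC → J1 → F1 → C1 → Q6 → DC: 22+19+7+14+24 = 86
DC → Q6 → J1 → C1 → F1 → DC: 24+13+12+7+3 = 59
DC → Q6 → J1 → F1 → C1 → DC: 24+13+19+7+10 = 73
DC → Q6 → C1 → J1 → F1 → DC: 24+14+12+19+3 = 72
DC → Q6 → F1 → J1 → C1 → DC: 24+21+19+12+10 = 86
DC → C1 → J1 → Q6 → F1 → DC: 10+12+13+21+3 = 59
DC → C1 → Q6 → J1 → F1 → DC: 10+14+13+19+3 = 59
The minimum is 59.
One optimal route: DC → J1 → Q6 → C1 → F1 → DC (or its reverse).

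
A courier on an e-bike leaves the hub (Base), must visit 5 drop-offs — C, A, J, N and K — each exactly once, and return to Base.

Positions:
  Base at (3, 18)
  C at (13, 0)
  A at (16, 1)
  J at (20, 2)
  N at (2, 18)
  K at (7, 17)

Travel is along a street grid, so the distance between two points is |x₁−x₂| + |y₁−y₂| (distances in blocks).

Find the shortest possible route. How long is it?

Shortest round trip = 72 blocks.

With 5 stops there are 5!/2 = 60 distinct round trips (a route and its reverse cost the same).
Base - C - A - J - N - K - Base: 28+4+5+34+6+5 = 82
Base - C - A - J - K - N - Base: 28+4+5+28+6+1 = 72
Base - C - A - N - J - K - Base: 28+4+31+34+28+5 = 130
Base - C - A - N - K - J - Base: 28+4+31+6+28+33 = 130
Base - C - A - K - J - N - Base: 28+4+25+28+34+1 = 120
Base - C - A - K - N - J - Base: 28+4+25+6+34+33 = 130
Base - C - J - A - N - K - Base: 28+9+5+31+6+5 = 84
Base - C - J - A - K - N - Base: 28+9+5+25+6+1 = 74
Base - C - J - N - A - K - Base: 28+9+34+31+25+5 = 132
Base - C - J - N - K - A - Base: 28+9+34+6+25+30 = 132
Base - C - J - K - A - N - Base: 28+9+28+25+31+1 = 122
Base - C - J - K - N - A - Base: 28+9+28+6+31+30 = 132
Base - C - N - A - J - K - Base: 28+29+31+5+28+5 = 126
Base - C - N - A - K - J - Base: 28+29+31+25+28+33 = 174
… (46 more)
The minimum is 72.
One optimal route: Base → C → A → J → K → N → Base (or its reverse).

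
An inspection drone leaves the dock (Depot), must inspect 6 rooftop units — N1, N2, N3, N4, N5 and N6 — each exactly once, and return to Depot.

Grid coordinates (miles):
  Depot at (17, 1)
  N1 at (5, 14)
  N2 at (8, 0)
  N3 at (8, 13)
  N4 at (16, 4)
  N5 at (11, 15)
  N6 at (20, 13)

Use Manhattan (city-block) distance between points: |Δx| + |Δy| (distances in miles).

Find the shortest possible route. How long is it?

Shortest round trip = 62 miles.

With 6 stops there are 6!/2 = 360 distinct round trips (a route and its reverse cost the same).
Depot→N1→N2→N3→N4→N5→N6→Depot: 25+17+13+17+16+11+15 = 114
Depot→N1→N2→N3→N4→N6→N5→Depot: 25+17+13+17+13+11+20 = 116
Depot→N1→N2→N3→N5→N4→N6→Depot: 25+17+13+5+16+13+15 = 104
Depot→N1→N2→N3→N5→N6→N4→Depot: 25+17+13+5+11+13+4 = 88
Depot→N1→N2→N3→N6→N4→N5→Depot: 25+17+13+12+13+16+20 = 116
Depot→N1→N2→N3→N6→N5→N4→Depot: 25+17+13+12+11+16+4 = 98
Depot→N1→N2→N4→N3→N5→N6→Depot: 25+17+12+17+5+11+15 = 102
Depot→N1→N2→N4→N3→N6→N5→Depot: 25+17+12+17+12+11+20 = 114
… (352 more)
Depot→N2→N3→N1→N5→N6→N4→Depot: 10+13+4+7+11+13+4 = 62  ← best
The minimum is 62.
One optimal route: Depot → N2 → N3 → N1 → N5 → N6 → N4 → Depot (or its reverse).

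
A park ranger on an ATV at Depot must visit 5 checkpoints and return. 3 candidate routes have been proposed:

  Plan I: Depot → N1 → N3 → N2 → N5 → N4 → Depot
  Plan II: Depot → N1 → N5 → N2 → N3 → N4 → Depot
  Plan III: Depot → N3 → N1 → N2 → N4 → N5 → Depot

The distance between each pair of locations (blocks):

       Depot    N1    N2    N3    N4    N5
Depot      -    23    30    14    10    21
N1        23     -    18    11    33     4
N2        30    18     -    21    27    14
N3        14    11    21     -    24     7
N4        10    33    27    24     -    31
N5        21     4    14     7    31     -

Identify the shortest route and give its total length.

Plan I: 23 + 11 + 21 + 14 + 31 + 10 = 110
Plan II: 23 + 4 + 14 + 21 + 24 + 10 = 96
Plan III: 14 + 11 + 18 + 27 + 31 + 21 = 122

Shortest is Plan II, total 96 blocks.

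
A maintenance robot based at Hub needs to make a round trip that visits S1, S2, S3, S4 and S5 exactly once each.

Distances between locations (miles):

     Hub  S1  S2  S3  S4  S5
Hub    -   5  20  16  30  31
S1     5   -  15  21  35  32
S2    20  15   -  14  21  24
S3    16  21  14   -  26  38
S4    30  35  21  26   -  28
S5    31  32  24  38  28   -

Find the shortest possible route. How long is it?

114 miles — the shortest possible round trip.

With 5 stops there are 5!/2 = 60 distinct round trips (a route and its reverse cost the same).
Hub → S1 → S2 → S3 → S4 → S5 → Hub: 5+15+14+26+28+31 = 119
Hub → S1 → S2 → S3 → S5 → S4 → Hub: 5+15+14+38+28+30 = 130
Hub → S1 → S2 → S4 → S3 → S5 → Hub: 5+15+21+26+38+31 = 136
Hub → S1 → S2 → S4 → S5 → S3 → Hub: 5+15+21+28+38+16 = 123
Hub → S1 → S2 → S5 → S3 → S4 → Hub: 5+15+24+38+26+30 = 138
Hub → S1 → S2 → S5 → S4 → S3 → Hub: 5+15+24+28+26+16 = 114
Hub → S1 → S3 → S2 → S4 → S5 → Hub: 5+21+14+21+28+31 = 120
Hub → S1 → S3 → S2 → S5 → S4 → Hub: 5+21+14+24+28+30 = 122
Hub → S1 → S3 → S4 → S2 → S5 → Hub: 5+21+26+21+24+31 = 128
Hub → S1 → S3 → S4 → S5 → S2 → Hub: 5+21+26+28+24+20 = 124
Hub → S1 → S3 → S5 → S2 → S4 → Hub: 5+21+38+24+21+30 = 139
Hub → S1 → S3 → S5 → S4 → S2 → Hub: 5+21+38+28+21+20 = 133
Hub → S1 → S4 → S2 → S3 → S5 → Hub: 5+35+21+14+38+31 = 144
Hub → S1 → S4 → S2 → S5 → S3 → Hub: 5+35+21+24+38+16 = 139
… (46 more)
The minimum is 114.
One optimal route: Hub → S1 → S2 → S5 → S4 → S3 → Hub (or its reverse).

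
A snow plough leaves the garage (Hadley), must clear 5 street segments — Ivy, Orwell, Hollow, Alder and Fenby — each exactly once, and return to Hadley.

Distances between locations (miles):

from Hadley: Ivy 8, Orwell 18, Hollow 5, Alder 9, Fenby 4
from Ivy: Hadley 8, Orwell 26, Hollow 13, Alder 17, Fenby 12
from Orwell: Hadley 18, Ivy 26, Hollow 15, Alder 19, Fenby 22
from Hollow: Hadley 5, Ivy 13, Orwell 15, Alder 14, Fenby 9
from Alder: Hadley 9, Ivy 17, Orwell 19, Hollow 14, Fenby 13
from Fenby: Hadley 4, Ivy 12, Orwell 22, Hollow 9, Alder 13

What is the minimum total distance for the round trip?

With 5 stops there are 5!/2 = 60 distinct round trips (a route and its reverse cost the same).
Hadley-Ivy-Orwell-Hollow-Alder-Fenby-Hadley: 8+26+15+14+13+4 = 80
Hadley-Ivy-Orwell-Hollow-Fenby-Alder-Hadley: 8+26+15+9+13+9 = 80
Hadley-Ivy-Orwell-Alder-Hollow-Fenby-Hadley: 8+26+19+14+9+4 = 80
Hadley-Ivy-Orwell-Alder-Fenby-Hollow-Hadley: 8+26+19+13+9+5 = 80
Hadley-Ivy-Orwell-Fenby-Hollow-Alder-Hadley: 8+26+22+9+14+9 = 88
Hadley-Ivy-Orwell-Fenby-Alder-Hollow-Hadley: 8+26+22+13+14+5 = 88
Hadley-Ivy-Hollow-Orwell-Alder-Fenby-Hadley: 8+13+15+19+13+4 = 72
Hadley-Ivy-Hollow-Orwell-Fenby-Alder-Hadley: 8+13+15+22+13+9 = 80
Hadley-Ivy-Hollow-Alder-Orwell-Fenby-Hadley: 8+13+14+19+22+4 = 80
Hadley-Ivy-Hollow-Alder-Fenby-Orwell-Hadley: 8+13+14+13+22+18 = 88
Hadley-Ivy-Hollow-Fenby-Orwell-Alder-Hadley: 8+13+9+22+19+9 = 80
Hadley-Ivy-Hollow-Fenby-Alder-Orwell-Hadley: 8+13+9+13+19+18 = 80
Hadley-Ivy-Alder-Orwell-Hollow-Fenby-Hadley: 8+17+19+15+9+4 = 72
Hadley-Ivy-Alder-Orwell-Fenby-Hollow-Hadley: 8+17+19+22+9+5 = 80
… (46 more)
The minimum is 72.
One optimal route: Hadley → Ivy → Hollow → Orwell → Alder → Fenby → Hadley (or its reverse).

72 miles — the shortest possible round trip.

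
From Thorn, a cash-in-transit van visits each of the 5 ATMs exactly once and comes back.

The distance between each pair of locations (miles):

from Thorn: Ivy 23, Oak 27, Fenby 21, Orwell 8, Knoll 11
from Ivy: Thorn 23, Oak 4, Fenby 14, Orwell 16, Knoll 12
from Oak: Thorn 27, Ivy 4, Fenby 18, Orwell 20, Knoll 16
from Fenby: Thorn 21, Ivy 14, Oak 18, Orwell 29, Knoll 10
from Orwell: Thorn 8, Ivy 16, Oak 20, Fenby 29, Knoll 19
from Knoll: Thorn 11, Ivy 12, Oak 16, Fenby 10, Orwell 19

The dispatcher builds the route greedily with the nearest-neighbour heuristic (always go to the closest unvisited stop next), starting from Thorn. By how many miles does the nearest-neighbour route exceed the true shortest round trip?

From Thorn: Orwell=8, Knoll=11, Fenby=21, Ivy=23, Oak=27 → choose Orwell (8).
From Orwell: Ivy=16, Knoll=19, Oak=20, Fenby=29 → choose Ivy (16).
From Ivy: Oak=4, Knoll=12, Fenby=14 → choose Oak (4).
From Oak: Knoll=16, Fenby=18 → choose Knoll (16).
From Knoll: Fenby=10 → choose Fenby (10).
NN route Thorn → Orwell → Ivy → Oak → Knoll → Fenby → Thorn costs 75.
Optimal: Thorn → Orwell → Ivy → Oak → Fenby → Knoll → Thorn costs 67 (by enumerating all 60 distinct tours).
Excess = 75 − 67 = 8.

Excess over optimum: 8 miles.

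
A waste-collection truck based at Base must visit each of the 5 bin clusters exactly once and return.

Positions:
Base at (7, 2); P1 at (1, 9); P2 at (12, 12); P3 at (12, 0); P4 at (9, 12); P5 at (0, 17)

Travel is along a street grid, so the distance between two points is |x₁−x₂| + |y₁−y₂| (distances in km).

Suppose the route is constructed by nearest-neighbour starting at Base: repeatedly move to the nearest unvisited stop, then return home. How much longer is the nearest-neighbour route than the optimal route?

The nearest-neighbour route is 6 km longer than optimal.

From Base: P3=7, P4=12, P1=13, P2=15, P5=22 → choose P3 (7).
From P3: P2=12, P4=15, P1=20, P5=29 → choose P2 (12).
From P2: P4=3, P1=14, P5=17 → choose P4 (3).
From P4: P1=11, P5=14 → choose P1 (11).
From P1: P5=9 → choose P5 (9).
NN route Base → P3 → P2 → P4 → P1 → P5 → Base costs 64.
Optimal: Base → P1 → P5 → P4 → P2 → P3 → Base costs 58 (by enumerating all 60 distinct tours).
Excess = 64 − 58 = 6.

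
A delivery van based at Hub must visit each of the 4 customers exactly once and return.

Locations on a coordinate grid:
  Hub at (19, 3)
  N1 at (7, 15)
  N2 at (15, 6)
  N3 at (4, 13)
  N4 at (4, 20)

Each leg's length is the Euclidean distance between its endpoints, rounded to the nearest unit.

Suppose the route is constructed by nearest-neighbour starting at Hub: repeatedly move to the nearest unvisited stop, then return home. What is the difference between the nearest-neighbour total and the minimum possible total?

Excess over optimum: 3.

From Hub: N2=5, N1=17, N3=18, N4=23 → choose N2 (5).
From N2: N1=12, N3=13, N4=18 → choose N1 (12).
From N1: N3=4, N4=6 → choose N3 (4).
From N3: N4=7 → choose N4 (7).
NN route Hub → N2 → N1 → N3 → N4 → Hub costs 51.
Optimal: Hub → N1 → N4 → N3 → N2 → Hub costs 48 (by enumerating all 12 distinct tours).
Excess = 51 − 48 = 3.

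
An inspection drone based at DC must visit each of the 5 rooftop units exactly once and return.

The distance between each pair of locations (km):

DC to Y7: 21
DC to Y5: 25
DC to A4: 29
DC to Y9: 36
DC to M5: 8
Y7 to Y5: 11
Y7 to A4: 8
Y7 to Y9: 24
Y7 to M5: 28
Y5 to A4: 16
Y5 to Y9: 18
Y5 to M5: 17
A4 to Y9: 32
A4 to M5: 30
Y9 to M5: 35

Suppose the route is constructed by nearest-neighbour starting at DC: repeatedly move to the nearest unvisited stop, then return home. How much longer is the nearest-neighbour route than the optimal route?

8 km longer than the optimal tour.

DC: M5=8, Y7=21, Y5=25, A4=29, Y9=36 ⇒ M5
M5: Y5=17, Y7=28, A4=30, Y9=35 ⇒ Y5
Y5: Y7=11, A4=16, Y9=18 ⇒ Y7
Y7: A4=8, Y9=24 ⇒ A4
A4: Y9=32 ⇒ Y9
NN route DC → M5 → Y5 → Y7 → A4 → Y9 → DC costs 112.
Optimal: DC → Y7 → A4 → Y9 → Y5 → M5 → DC costs 104 (by enumerating all 60 distinct tours).
Excess = 112 − 104 = 8.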